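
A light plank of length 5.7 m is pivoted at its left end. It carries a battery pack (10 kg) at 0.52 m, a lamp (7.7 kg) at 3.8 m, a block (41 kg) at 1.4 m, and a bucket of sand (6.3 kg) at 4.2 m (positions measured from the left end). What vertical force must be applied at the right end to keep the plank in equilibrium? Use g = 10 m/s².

Take moments about the left end.
Battery pack: 10 × 10 = 100 N down at 0.52 m → arm 0.52 m, τ = 100 × 0.52 = 52 N·m clockwise.
Lamp: 7.7 × 10 = 77 N down at 3.8 m → arm 3.8 m, τ = 77 × 3.8 = 292.6 N·m clockwise.
Block: 41 × 10 = 410 N down at 1.4 m → arm 1.4 m, τ = 410 × 1.4 = 574 N·m clockwise.
Bucket of sand: 6.3 × 10 = 63 N down at 4.2 m → arm 4.2 m, τ = 63 × 4.2 = 264.6 N·m clockwise.
Net moment of the loads = 1183 N·m clockwise.
The upward force F acts at the right end, arm 5.7 m, giving F × 5.7 counterclockwise.
Στ = 0 ⇒ F × 5.7 = 1183 ⇒ F = 1183 / 5.7 = 208 N.

F ≈ 208 N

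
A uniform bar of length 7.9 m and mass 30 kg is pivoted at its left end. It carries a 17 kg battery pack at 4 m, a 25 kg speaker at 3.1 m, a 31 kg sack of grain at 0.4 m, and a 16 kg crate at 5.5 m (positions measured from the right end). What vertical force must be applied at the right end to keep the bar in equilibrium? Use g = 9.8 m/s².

F ≈ 714 N

Take moments about the left end.
Beam weight: 30 × 9.8 = 294 N down at 3.95 m → arm 3.95 m, τ = 294 × 3.95 = 1161 N·m clockwise.
Battery pack: 17 × 9.8 = 166.6 N down at 4 m → arm 3.9 m, τ = 166.6 × 3.9 = 649.7 N·m clockwise.
Speaker: 25 × 9.8 = 245 N down at 3.1 m → arm 4.8 m, τ = 245 × 4.8 = 1176 N·m clockwise.
Sack of grain: 31 × 9.8 = 303.8 N down at 0.4 m → arm 7.5 m, τ = 303.8 × 7.5 = 2278 N·m clockwise.
Crate: 16 × 9.8 = 156.8 N down at 5.5 m → arm 2.4 m, τ = 156.8 × 2.4 = 376.3 N·m clockwise.
Net moment of the loads = 5641 N·m clockwise.
The upward force F acts at the right end, arm 7.9 m, giving F × 7.9 counterclockwise.
Balancing moments: F × 7.9 = 5641, giving F = 5641 / 7.9 = 714 N.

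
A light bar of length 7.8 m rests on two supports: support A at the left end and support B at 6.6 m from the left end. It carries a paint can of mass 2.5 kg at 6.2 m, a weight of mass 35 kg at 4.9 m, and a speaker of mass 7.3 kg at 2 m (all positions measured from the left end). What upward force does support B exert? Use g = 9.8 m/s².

R_B ≈ 299 N

About support A:
Paint can: 2.5 × 9.8 = 24.5 N down at 6.2 m → arm 6.2 m, τ = 24.5 × 6.2 = 151.9 N·m clockwise.
Weight: 35 × 9.8 = 343 N down at 4.9 m → arm 4.9 m, τ = 343 × 4.9 = 1681 N·m clockwise.
Speaker: 7.3 × 9.8 = 71.54 N down at 2 m → arm 2 m, τ = 71.54 × 2 = 143.1 N·m clockwise.
Net load moment about support A = 1976 N·m clockwise.
Reaction R at support B is upward at 6.6 m, arm 6.6 m → moment R × 6.6 counterclockwise.
Balancing moments: R × 6.6 = 1976, giving R = 299 N.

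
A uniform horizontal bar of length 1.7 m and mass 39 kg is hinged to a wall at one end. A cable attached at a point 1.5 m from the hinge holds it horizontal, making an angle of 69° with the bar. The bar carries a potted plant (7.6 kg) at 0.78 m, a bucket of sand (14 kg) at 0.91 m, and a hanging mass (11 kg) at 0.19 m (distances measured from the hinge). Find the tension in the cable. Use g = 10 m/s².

About the hinge:
Beam weight: 39 × 10 = 390 N down at 0.85 m → arm 0.85 m, τ = 390 × 0.85 = 331.5 N·m clockwise.
Potted plant: 7.6 × 10 = 76 N down at 0.78 m → arm 0.78 m, τ = 76 × 0.78 = 59.28 N·m clockwise.
Bucket of sand: 14 × 10 = 140 N down at 0.91 m → arm 0.91 m, τ = 140 × 0.91 = 127.4 N·m clockwise.
Hanging mass: 11 × 10 = 110 N down at 0.19 m → arm 0.19 m, τ = 110 × 0.19 = 20.9 N·m clockwise.
Total clockwise load moment = 539.1 N·m.
The cable tension T acts at 1.5 m; only its component perpendicular to the bar, T sinθ, produces torque. sin 69° = 0.9336.
For rotational equilibrium, T × 1.5 × 0.9336 = 539.1, so T = 539.1 / 1.4 = 385 N.

T ≈ 385 N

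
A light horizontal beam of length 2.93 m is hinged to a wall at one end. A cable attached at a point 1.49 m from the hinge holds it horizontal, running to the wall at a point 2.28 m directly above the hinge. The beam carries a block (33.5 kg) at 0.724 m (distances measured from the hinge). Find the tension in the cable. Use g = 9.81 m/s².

About the hinge:
Block: 33.5 × 9.81 = 328.6 N down at 0.724 m → arm 0.724 m, τ = 328.6 × 0.724 = 237.9 N·m clockwise.
Total clockwise load moment = 237.9 N·m.
The cable tension T acts at 1.49 m; only its component perpendicular to the beam, T sinθ, produces torque. sinθ = h/√(h²+d²) = 2.28/√(2.28²+1.49²) = 0.8371.
Setting net torque to zero: T × 1.49 × 0.8371 = 237.9 → T = 237.9 / 1.247 = 191 N.

T ≈ 191 N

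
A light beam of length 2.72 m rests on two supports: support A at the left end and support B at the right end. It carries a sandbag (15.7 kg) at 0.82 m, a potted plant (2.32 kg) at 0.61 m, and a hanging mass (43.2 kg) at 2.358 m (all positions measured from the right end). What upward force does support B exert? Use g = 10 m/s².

Take moments about support A.
Sandbag: 15.7 × 10 = 157 N down at 0.82 m → arm 1.9 m, τ = 157 × 1.9 = 298.3 N·m clockwise.
Potted plant: 2.32 × 10 = 23.2 N down at 0.61 m → arm 2.11 m, τ = 23.2 × 2.11 = 48.95 N·m clockwise.
Hanging mass: 43.2 × 10 = 432 N down at 2.358 m → arm 0.362 m, τ = 432 × 0.362 = 156.4 N·m clockwise.
Net load moment about support A = 503.6 N·m clockwise.
Reaction R at support B is upward at 0 m, arm 2.72 m → moment R × 2.72 counterclockwise.
Στ = 0 ⇒ R × 2.72 = 503.6 ⇒ R = 185 N.

R_B ≈ 185 N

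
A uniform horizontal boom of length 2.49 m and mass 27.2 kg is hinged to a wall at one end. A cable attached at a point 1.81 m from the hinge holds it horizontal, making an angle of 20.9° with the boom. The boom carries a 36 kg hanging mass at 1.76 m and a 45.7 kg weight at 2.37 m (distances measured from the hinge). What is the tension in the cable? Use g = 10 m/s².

Choose the hinge as the axis so the unknown hinge reaction has zero arm there.
Beam weight: 27.2 × 10 = 272 N down at 1.245 m → arm 1.245 m, τ = 272 × 1.245 = 338.6 N·m clockwise.
Hanging mass: 36 × 10 = 360 N down at 1.76 m → arm 1.76 m, τ = 360 × 1.76 = 633.6 N·m clockwise.
Weight: 45.7 × 10 = 457 N down at 2.37 m → arm 2.37 m, τ = 457 × 2.37 = 1083 N·m clockwise.
Total clockwise load moment = 2055 N·m.
The cable tension T acts at 1.81 m; only its component perpendicular to the boom, T sinθ, produces torque. sin 20.9° = 0.3567.
Balancing moments: T × 1.81 × 0.3567 = 2055, giving T = 2055 / 0.6456 = 3180 N.

T ≈ 3180 N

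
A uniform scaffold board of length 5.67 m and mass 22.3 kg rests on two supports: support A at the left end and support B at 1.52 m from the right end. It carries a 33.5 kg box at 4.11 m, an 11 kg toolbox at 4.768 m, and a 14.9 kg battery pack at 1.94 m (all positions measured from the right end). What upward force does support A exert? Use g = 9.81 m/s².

Taking torques about support B:
Beam weight: 22.3 × 9.81 = 218.8 N down at 2.835 m → arm 1.315 m, τ = 218.8 × 1.315 = 287.7 N·m counterclockwise.
Box: 33.5 × 9.81 = 328.6 N down at 4.11 m → arm 2.59 m, τ = 328.6 × 2.59 = 851.1 N·m counterclockwise.
Toolbox: 11 × 9.81 = 107.9 N down at 4.768 m → arm 3.248 m, τ = 107.9 × 3.248 = 350.5 N·m counterclockwise.
Battery pack: 14.9 × 9.81 = 146.2 N down at 1.94 m → arm 0.42 m, τ = 146.2 × 0.42 = 61.4 N·m counterclockwise.
Net load moment about support B = 1551 N·m counterclockwise.
Reaction R at support A is upward at 5.67 m, arm 4.15 m → moment R × 4.15 clockwise.
For rotational equilibrium, R × 4.15 = 1551, so R = 374 N.

R_A ≈ 374 N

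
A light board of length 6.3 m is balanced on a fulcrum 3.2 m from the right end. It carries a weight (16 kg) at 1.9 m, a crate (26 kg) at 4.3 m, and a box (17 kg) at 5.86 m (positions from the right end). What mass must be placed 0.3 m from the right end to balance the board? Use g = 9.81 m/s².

Choose the fulcrum (at 3.2 m from the right end) as the axis so the support reaction has zero arm there.
Weight: 16 × 9.81 = 157 N down at 1.9 m → arm 1.3 m, τ = 157 × 1.3 = 204.1 N·m clockwise.
Crate: 26 × 9.81 = 255.1 N down at 4.3 m → arm 1.1 m, τ = 255.1 × 1.1 = 280.6 N·m counterclockwise.
Box: 17 × 9.81 = 166.8 N down at 5.86 m → arm 2.66 m, τ = 166.8 × 2.66 = 443.7 N·m counterclockwise.
Net moment of known loads = 520.2 N·m counterclockwise.
An unknown mass m at 0.3 m has arm 2.9 m; its moment is m·g·2.9 clockwise.
Στ = 0 ⇒ m × 9.81 × 2.9 = 520.2 ⇒ m = 520.2 / (9.81 × 2.9) = 18.3 kg.

m ≈ 18.3 kg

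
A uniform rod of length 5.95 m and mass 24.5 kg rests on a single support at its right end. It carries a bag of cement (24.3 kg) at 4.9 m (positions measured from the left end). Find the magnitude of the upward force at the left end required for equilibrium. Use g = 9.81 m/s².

Take moments about the right end.
Beam weight: 24.5 × 9.81 = 240.3 N down at 2.975 m → arm 2.975 m, τ = 240.3 × 2.975 = 714.9 N·m counterclockwise.
Bag of cement: 24.3 × 9.81 = 238.4 N down at 4.9 m → arm 1.05 m, τ = 238.4 × 1.05 = 250.3 N·m counterclockwise.
Net moment of the loads = 965.2 N·m counterclockwise.
The upward force F acts at the left end, arm 5.95 m, giving F × 5.95 clockwise.
Στ = 0 ⇒ F × 5.95 = 965.2 ⇒ F = 965.2 / 5.95 = 162 N.

F ≈ 162 N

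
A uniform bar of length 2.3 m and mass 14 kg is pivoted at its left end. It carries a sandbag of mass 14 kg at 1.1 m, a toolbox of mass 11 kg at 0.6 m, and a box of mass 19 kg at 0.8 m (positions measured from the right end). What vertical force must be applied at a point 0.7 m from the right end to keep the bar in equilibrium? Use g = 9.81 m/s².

About the left end:
Beam weight: 14 × 9.81 = 137.3 N down at 1.15 m → arm 1.15 m, τ = 137.3 × 1.15 = 157.9 N·m clockwise.
Sandbag: 14 × 9.81 = 137.3 N down at 1.1 m → arm 1.2 m, τ = 137.3 × 1.2 = 164.8 N·m clockwise.
Toolbox: 11 × 9.81 = 107.9 N down at 0.6 m → arm 1.7 m, τ = 107.9 × 1.7 = 183.4 N·m clockwise.
Box: 19 × 9.81 = 186.4 N down at 0.8 m → arm 1.5 m, τ = 186.4 × 1.5 = 279.6 N·m clockwise.
Net moment of the loads = 785.7 N·m clockwise.
The upward force F acts at a point 0.7 m from the right end, arm 1.6 m, giving F × 1.6 counterclockwise.
Setting net torque to zero: F × 1.6 = 785.7 → F = 785.7 / 1.6 = 491 N.

F ≈ 491 N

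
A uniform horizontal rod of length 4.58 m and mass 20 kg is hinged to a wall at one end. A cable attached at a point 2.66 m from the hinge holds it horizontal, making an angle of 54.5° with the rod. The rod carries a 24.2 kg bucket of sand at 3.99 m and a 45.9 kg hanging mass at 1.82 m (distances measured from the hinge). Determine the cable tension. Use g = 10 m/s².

About the hinge:
Beam weight: 20 × 10 = 200 N down at 2.29 m → arm 2.29 m, τ = 200 × 2.29 = 458 N·m clockwise.
Bucket of sand: 24.2 × 10 = 242 N down at 3.99 m → arm 3.99 m, τ = 242 × 3.99 = 965.6 N·m clockwise.
Hanging mass: 45.9 × 10 = 459 N down at 1.82 m → arm 1.82 m, τ = 459 × 1.82 = 835.4 N·m clockwise.
Total clockwise load moment = 2259 N·m.
The cable tension T acts at 2.66 m; only its component perpendicular to the rod, T sinθ, produces torque. sin 54.5° = 0.8141.
Στ = 0 ⇒ T × 2.66 × 0.8141 = 2259 ⇒ T = 2259 / 2.166 = 1040 N.

T ≈ 1040 N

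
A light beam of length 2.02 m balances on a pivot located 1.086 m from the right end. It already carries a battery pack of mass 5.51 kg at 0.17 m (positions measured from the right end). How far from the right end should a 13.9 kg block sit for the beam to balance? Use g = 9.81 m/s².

x ≈ 1.45 m from the right end

About the pivot (at 1.086 m from the right end):
Battery pack: 5.51 × 9.81 = 54.05 N down at 0.17 m → arm 0.916 m, τ = 54.05 × 0.916 = 49.51 N·m clockwise.
Net moment of existing loads = 49.51 N·m clockwise.
The block weighs 13.9 × 9.81 = 136.4 N and must supply an equal counterclockwise moment, so its lever arm about the pivot is 49.51 / 136.4 = 0.363 m.
That puts it at 1.086 + 0.363 = 1.45 m from the right end.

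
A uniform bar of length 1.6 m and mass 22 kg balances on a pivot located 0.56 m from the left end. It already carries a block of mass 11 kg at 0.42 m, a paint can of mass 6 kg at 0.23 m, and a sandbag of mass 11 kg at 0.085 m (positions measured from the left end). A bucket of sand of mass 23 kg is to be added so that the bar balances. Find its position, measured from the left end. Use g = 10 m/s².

x ≈ 0.711 m from the left end

Take moments about the pivot (at 0.56 m from the left end).
Beam weight: 22 × 10 = 220 N down at 0.8 m → arm 0.24 m, τ = 220 × 0.24 = 52.8 N·m clockwise.
Block: 11 × 10 = 110 N down at 0.42 m → arm 0.14 m, τ = 110 × 0.14 = 15.4 N·m counterclockwise.
Paint can: 6 × 10 = 60 N down at 0.23 m → arm 0.33 m, τ = 60 × 0.33 = 19.8 N·m counterclockwise.
Sandbag: 11 × 10 = 110 N down at 0.085 m → arm 0.475 m, τ = 110 × 0.475 = 52.25 N·m counterclockwise.
Net moment of existing loads = 34.65 N·m counterclockwise.
The bucket of sand weighs 23 × 10 = 230 N and must supply an equal clockwise moment, so its lever arm about the pivot is 34.65 / 230 = 0.151 m.
That puts it at 0.56 + 0.151 = 0.711 m from the left end.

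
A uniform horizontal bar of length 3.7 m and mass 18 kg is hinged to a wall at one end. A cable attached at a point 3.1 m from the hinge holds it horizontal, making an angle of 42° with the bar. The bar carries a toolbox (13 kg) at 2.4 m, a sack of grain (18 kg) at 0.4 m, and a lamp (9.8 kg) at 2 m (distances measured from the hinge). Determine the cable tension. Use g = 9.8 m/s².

Sum moments about the hinge (the unknown hinge reaction has zero arm there).
Beam weight: 18 × 9.8 = 176.4 N down at 1.85 m → arm 1.85 m, τ = 176.4 × 1.85 = 326.3 N·m clockwise.
Toolbox: 13 × 9.8 = 127.4 N down at 2.4 m → arm 2.4 m, τ = 127.4 × 2.4 = 305.8 N·m clockwise.
Sack of grain: 18 × 9.8 = 176.4 N down at 0.4 m → arm 0.4 m, τ = 176.4 × 0.4 = 70.56 N·m clockwise.
Lamp: 9.8 × 9.8 = 96.04 N down at 2 m → arm 2 m, τ = 96.04 × 2 = 192.1 N·m clockwise.
Total clockwise load moment = 894.8 N·m.
The cable tension T acts at 3.1 m; only its component perpendicular to the bar, T sinθ, produces torque. sin 42° = 0.6691.
Balancing moments: T × 3.1 × 0.6691 = 894.8, giving T = 894.8 / 2.074 = 431 N.

T ≈ 431 N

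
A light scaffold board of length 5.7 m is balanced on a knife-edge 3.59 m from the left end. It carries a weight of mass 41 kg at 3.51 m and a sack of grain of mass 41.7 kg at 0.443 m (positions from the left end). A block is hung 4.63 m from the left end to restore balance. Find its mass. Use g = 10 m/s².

Sum moments about the knife-edge (at 3.59 m from the left end) (the support reaction has zero arm there).
Weight: 41 × 10 = 410 N down at 3.51 m → arm 0.08 m, τ = 410 × 0.08 = 32.8 N·m counterclockwise.
Sack of grain: 41.7 × 10 = 417 N down at 0.443 m → arm 3.147 m, τ = 417 × 3.147 = 1312 N·m counterclockwise.
Net moment of known loads = 1345 N·m counterclockwise.
An unknown mass m at 4.63 m has arm 1.04 m; its moment is m·g·1.04 clockwise.
Balancing moments: m × 10 × 1.04 = 1345, giving m = 1345 / (10 × 1.04) = 129 kg.

m ≈ 129 kg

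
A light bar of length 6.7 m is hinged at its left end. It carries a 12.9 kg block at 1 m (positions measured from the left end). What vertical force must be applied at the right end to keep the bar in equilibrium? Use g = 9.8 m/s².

Take moments about the left end.
Block: 12.9 × 9.8 = 126.4 N down at 1 m → arm 1 m, τ = 126.4 × 1 = 126.4 N·m clockwise.
Net moment of the loads = 126.4 N·m clockwise.
The upward force F acts at the right end, arm 6.7 m, giving F × 6.7 counterclockwise.
Στ = 0 ⇒ F × 6.7 = 126.4 ⇒ F = 126.4 / 6.7 = 18.9 N.

F ≈ 18.9 N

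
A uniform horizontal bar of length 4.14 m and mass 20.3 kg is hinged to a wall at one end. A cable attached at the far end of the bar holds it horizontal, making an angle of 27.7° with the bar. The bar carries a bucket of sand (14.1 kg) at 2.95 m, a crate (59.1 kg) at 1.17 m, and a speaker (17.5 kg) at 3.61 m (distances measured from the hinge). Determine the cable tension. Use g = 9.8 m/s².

Choose the hinge as the axis so the unknown hinge reaction has zero arm there.
Beam weight: 20.3 × 9.8 = 198.9 N down at 2.07 m → arm 2.07 m, τ = 198.9 × 2.07 = 411.7 N·m clockwise.
Bucket of sand: 14.1 × 9.8 = 138.2 N down at 2.95 m → arm 2.95 m, τ = 138.2 × 2.95 = 407.7 N·m clockwise.
Crate: 59.1 × 9.8 = 579.2 N down at 1.17 m → arm 1.17 m, τ = 579.2 × 1.17 = 677.7 N·m clockwise.
Speaker: 17.5 × 9.8 = 171.5 N down at 3.61 m → arm 3.61 m, τ = 171.5 × 3.61 = 619.1 N·m clockwise.
Total clockwise load moment = 2116 N·m.
The cable tension T acts at 4.14 m; only its component perpendicular to the bar, T sinθ, produces torque. sin 27.7° = 0.4648.
For rotational equilibrium, T × 4.14 × 0.4648 = 2116, so T = 2116 / 1.924 = 1100 N.

T ≈ 1100 N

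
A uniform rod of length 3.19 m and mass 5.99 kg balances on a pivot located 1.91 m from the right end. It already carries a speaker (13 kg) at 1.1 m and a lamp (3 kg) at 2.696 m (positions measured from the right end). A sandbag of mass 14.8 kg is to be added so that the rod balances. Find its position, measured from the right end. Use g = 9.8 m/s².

About the pivot (at 1.91 m from the right end):
Beam weight: 5.99 × 9.8 = 58.7 N down at 1.595 m → arm 0.315 m, τ = 58.7 × 0.315 = 18.49 N·m clockwise.
Speaker: 13 × 9.8 = 127.4 N down at 1.1 m → arm 0.81 m, τ = 127.4 × 0.81 = 103.2 N·m clockwise.
Lamp: 3 × 9.8 = 29.4 N down at 2.696 m → arm 0.786 m, τ = 29.4 × 0.786 = 23.11 N·m counterclockwise.
Net moment of existing loads = 98.58 N·m clockwise.
The sandbag weighs 14.8 × 9.8 = 145 N and must supply an equal counterclockwise moment, so its lever arm about the pivot is 98.58 / 145 = 0.68 m.
That puts it at 1.91 + 0.68 = 2.59 m from the right end.

x ≈ 2.59 m from the right end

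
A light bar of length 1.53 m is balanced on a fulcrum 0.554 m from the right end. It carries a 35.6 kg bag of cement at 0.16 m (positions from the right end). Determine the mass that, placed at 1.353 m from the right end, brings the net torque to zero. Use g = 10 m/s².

Choose the fulcrum (at 0.554 m from the right end) as the axis so the support reaction has zero arm there.
Bag of cement: 35.6 × 10 = 356 N down at 0.16 m → arm 0.394 m, τ = 356 × 0.394 = 140.3 N·m clockwise.
Net moment of known loads = 140.3 N·m clockwise.
An unknown mass m at 1.353 m has arm 0.799 m; its moment is m·g·0.799 counterclockwise.
For rotational equilibrium, m × 10 × 0.799 = 140.3, so m = 140.3 / (10 × 0.799) = 17.6 kg.

m ≈ 17.6 kg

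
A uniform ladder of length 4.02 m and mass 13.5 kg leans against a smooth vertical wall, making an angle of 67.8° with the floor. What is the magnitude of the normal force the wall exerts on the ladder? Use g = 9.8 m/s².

Sum moments about the foot of the ladder (the floor normal and friction both act there and drop out).
Ladder weight 13.5×9.8 = 132.3 N acts at 2.01 m along the ladder; its horizontal arm is 2.01·cos67.8° = 0.7595 m → τ = 100.5 N·m clockwise.
Wall normal N acts horizontally at the top; its moment arm is the height L sinθ = 4.02·sin67.8° = 3.722 m, counterclockwise.
Setting net torque to zero: N × 3.722 = 100.5 → N = 27 N.

N_wall ≈ 27 N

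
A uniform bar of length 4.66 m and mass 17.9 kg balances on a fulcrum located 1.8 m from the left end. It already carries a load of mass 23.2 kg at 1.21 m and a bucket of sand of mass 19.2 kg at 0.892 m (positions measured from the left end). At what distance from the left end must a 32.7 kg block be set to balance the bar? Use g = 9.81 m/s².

Choose the fulcrum (at 1.8 m from the left end) as the axis so the support reaction has zero arm there.
Beam weight: 17.9 × 9.81 = 175.6 N down at 2.33 m → arm 0.53 m, τ = 175.6 × 0.53 = 93.07 N·m clockwise.
Load: 23.2 × 9.81 = 227.6 N down at 1.21 m → arm 0.59 m, τ = 227.6 × 0.59 = 134.3 N·m counterclockwise.
Bucket of sand: 19.2 × 9.81 = 188.4 N down at 0.892 m → arm 0.908 m, τ = 188.4 × 0.908 = 171.1 N·m counterclockwise.
Net moment of existing loads = 212.3 N·m counterclockwise.
The block weighs 32.7 × 9.81 = 320.8 N and must supply an equal clockwise moment, so its lever arm about the fulcrum is 212.3 / 320.8 = 0.662 m.
That puts it at 1.8 + 0.662 = 2.46 m from the left end.

x ≈ 2.46 m from the left end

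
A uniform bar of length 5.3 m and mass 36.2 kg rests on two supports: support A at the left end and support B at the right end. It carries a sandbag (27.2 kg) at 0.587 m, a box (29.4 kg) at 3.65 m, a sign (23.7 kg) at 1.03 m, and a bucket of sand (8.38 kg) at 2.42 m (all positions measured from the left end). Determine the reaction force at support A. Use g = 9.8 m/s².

R_A ≈ 736 N

Take moments about support B.
Beam weight: 36.2 × 9.8 = 354.8 N down at 2.65 m → arm 2.65 m, τ = 354.8 × 2.65 = 940.2 N·m counterclockwise.
Sandbag: 27.2 × 9.8 = 266.6 N down at 0.587 m → arm 4.713 m, τ = 266.6 × 4.713 = 1256 N·m counterclockwise.
Box: 29.4 × 9.8 = 288.1 N down at 3.65 m → arm 1.65 m, τ = 288.1 × 1.65 = 475.4 N·m counterclockwise.
Sign: 23.7 × 9.8 = 232.3 N down at 1.03 m → arm 4.27 m, τ = 232.3 × 4.27 = 991.9 N·m counterclockwise.
Bucket of sand: 8.38 × 9.8 = 82.12 N down at 2.42 m → arm 2.88 m, τ = 82.12 × 2.88 = 236.5 N·m counterclockwise.
Net load moment about support B = 3900 N·m counterclockwise.
Reaction R at support A is upward at 0 m, arm 5.3 m → moment R × 5.3 clockwise.
Στ = 0 ⇒ R × 5.3 = 3900 ⇒ R = 736 N.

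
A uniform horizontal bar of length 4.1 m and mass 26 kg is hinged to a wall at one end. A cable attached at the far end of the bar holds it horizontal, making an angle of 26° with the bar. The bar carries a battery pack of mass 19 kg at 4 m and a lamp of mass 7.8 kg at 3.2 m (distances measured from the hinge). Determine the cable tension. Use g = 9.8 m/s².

T ≈ 841 N

Taking torques about the hinge:
Beam weight: 26 × 9.8 = 254.8 N down at 2.05 m → arm 2.05 m, τ = 254.8 × 2.05 = 522.3 N·m clockwise.
Battery pack: 19 × 9.8 = 186.2 N down at 4 m → arm 4 m, τ = 186.2 × 4 = 744.8 N·m clockwise.
Lamp: 7.8 × 9.8 = 76.44 N down at 3.2 m → arm 3.2 m, τ = 76.44 × 3.2 = 244.6 N·m clockwise.
Total clockwise load moment = 1512 N·m.
The cable tension T acts at 4.1 m; only its component perpendicular to the bar, T sinθ, produces torque. sin 26° = 0.4384.
Setting net torque to zero: T × 4.1 × 0.4384 = 1512 → T = 1512 / 1.797 = 841 N.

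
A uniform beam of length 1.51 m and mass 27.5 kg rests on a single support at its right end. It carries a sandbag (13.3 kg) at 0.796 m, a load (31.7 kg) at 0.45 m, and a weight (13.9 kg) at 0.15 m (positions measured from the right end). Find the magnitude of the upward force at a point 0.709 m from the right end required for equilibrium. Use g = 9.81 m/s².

F ≈ 660 N

Choose the right end as the axis so the unknown pivot reaction has zero arm there.
Beam weight: 27.5 × 9.81 = 269.8 N down at 0.755 m → arm 0.755 m, τ = 269.8 × 0.755 = 203.7 N·m counterclockwise.
Sandbag: 13.3 × 9.81 = 130.5 N down at 0.796 m → arm 0.796 m, τ = 130.5 × 0.796 = 103.9 N·m counterclockwise.
Load: 31.7 × 9.81 = 311 N down at 0.45 m → arm 0.45 m, τ = 311 × 0.45 = 140 N·m counterclockwise.
Weight: 13.9 × 9.81 = 136.4 N down at 0.15 m → arm 0.15 m, τ = 136.4 × 0.15 = 20.46 N·m counterclockwise.
Net moment of the loads = 468.1 N·m counterclockwise.
The upward force F acts at a point 0.709 m from the right end, arm 0.709 m, giving F × 0.709 clockwise.
Balancing moments: F × 0.709 = 468.1, giving F = 468.1 / 0.709 = 660 N.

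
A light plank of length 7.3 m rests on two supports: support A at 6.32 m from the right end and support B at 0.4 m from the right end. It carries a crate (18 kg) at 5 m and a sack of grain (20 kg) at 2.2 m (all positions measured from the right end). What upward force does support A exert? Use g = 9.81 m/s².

R_A ≈ 197 N

Take moments about support B.
Crate: 18 × 9.81 = 176.6 N down at 5 m → arm 4.6 m, τ = 176.6 × 4.6 = 812.4 N·m counterclockwise.
Sack of grain: 20 × 9.81 = 196.2 N down at 2.2 m → arm 1.8 m, τ = 196.2 × 1.8 = 353.2 N·m counterclockwise.
Net load moment about support B = 1166 N·m counterclockwise.
Reaction R at support A is upward at 6.32 m, arm 5.92 m → moment R × 5.92 clockwise.
Στ = 0 ⇒ R × 5.92 = 1166 ⇒ R = 197 N.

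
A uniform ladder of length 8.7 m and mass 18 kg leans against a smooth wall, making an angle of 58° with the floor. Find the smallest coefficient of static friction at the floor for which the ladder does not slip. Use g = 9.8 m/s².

μ_min ≈ 0.312

Take moments about the foot of the ladder.
Ladder weight 18×9.8 = 176.4 N acts at 4.35 m along the ladder; its horizontal arm is 4.35·cos58° = 2.305 m → τ = 406.6 N·m clockwise.
Wall normal N acts horizontally at the top; its moment arm is the height L sinθ = 8.7·sin58° = 7.378 m, counterclockwise.
Setting net torque to zero: N × 7.378 = 406.6 → N = 55.11 N.
ΣFx = 0 ⇒ f = N_wall = 55.11 N. ΣFy = 0 ⇒ N_floor = 176.4 N.
μ_min = f / N_floor = 55.11 / 176.4 = 0.312.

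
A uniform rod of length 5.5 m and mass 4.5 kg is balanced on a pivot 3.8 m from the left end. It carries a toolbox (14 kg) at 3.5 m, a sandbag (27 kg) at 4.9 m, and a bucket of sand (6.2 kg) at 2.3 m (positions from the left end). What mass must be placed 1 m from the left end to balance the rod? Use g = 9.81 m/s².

m ≈ 4.1 kg

About the pivot (at 3.8 m from the left end):
Beam weight: 4.5 × 9.81 = 44.15 N down at 2.75 m → arm 1.05 m, τ = 44.15 × 1.05 = 46.36 N·m counterclockwise.
Toolbox: 14 × 9.81 = 137.3 N down at 3.5 m → arm 0.3 m, τ = 137.3 × 0.3 = 41.19 N·m counterclockwise.
Sandbag: 27 × 9.81 = 264.9 N down at 4.9 m → arm 1.1 m, τ = 264.9 × 1.1 = 291.4 N·m clockwise.
Bucket of sand: 6.2 × 9.81 = 60.82 N down at 2.3 m → arm 1.5 m, τ = 60.82 × 1.5 = 91.23 N·m counterclockwise.
Net moment of known loads = 112.6 N·m clockwise.
An unknown mass m at 1 m has arm 2.8 m; its moment is m·g·2.8 counterclockwise.
Balancing moments: m × 9.81 × 2.8 = 112.6, giving m = 112.6 / (9.81 × 2.8) = 4.1 kg.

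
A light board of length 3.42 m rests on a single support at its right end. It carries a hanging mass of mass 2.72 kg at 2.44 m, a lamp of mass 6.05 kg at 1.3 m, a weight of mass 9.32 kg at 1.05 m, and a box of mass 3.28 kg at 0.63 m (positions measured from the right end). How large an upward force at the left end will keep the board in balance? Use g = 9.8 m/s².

F ≈ 75.5 N

Take moments about the right end.
Hanging mass: 2.72 × 9.8 = 26.66 N down at 2.44 m → arm 2.44 m, τ = 26.66 × 2.44 = 65.05 N·m counterclockwise.
Lamp: 6.05 × 9.8 = 59.29 N down at 1.3 m → arm 1.3 m, τ = 59.29 × 1.3 = 77.08 N·m counterclockwise.
Weight: 9.32 × 9.8 = 91.34 N down at 1.05 m → arm 1.05 m, τ = 91.34 × 1.05 = 95.91 N·m counterclockwise.
Box: 3.28 × 9.8 = 32.14 N down at 0.63 m → arm 0.63 m, τ = 32.14 × 0.63 = 20.25 N·m counterclockwise.
Net moment of the loads = 258.3 N·m counterclockwise.
The upward force F acts at the left end, arm 3.42 m, giving F × 3.42 clockwise.
For rotational equilibrium, F × 3.42 = 258.3, so F = 258.3 / 3.42 = 75.5 N.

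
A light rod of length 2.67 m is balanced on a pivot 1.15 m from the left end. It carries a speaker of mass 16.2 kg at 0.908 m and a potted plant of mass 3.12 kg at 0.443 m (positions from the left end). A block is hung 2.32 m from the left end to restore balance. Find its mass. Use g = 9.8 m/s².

m ≈ 5.24 kg

Choose the pivot (at 1.15 m from the left end) as the axis so the support reaction has zero arm there.
Speaker: 16.2 × 9.8 = 158.8 N down at 0.908 m → arm 0.242 m, τ = 158.8 × 0.242 = 38.43 N·m counterclockwise.
Potted plant: 3.12 × 9.8 = 30.58 N down at 0.443 m → arm 0.707 m, τ = 30.58 × 0.707 = 21.62 N·m counterclockwise.
Net moment of known loads = 60.05 N·m counterclockwise.
An unknown mass m at 2.32 m has arm 1.17 m; its moment is m·g·1.17 clockwise.
Στ = 0 ⇒ m × 9.8 × 1.17 = 60.05 ⇒ m = 60.05 / (9.8 × 1.17) = 5.24 kg.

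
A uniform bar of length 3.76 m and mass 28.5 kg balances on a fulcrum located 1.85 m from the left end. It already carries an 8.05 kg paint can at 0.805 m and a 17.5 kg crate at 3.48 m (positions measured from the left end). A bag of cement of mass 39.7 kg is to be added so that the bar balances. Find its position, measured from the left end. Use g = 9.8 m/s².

Sum moments about the fulcrum (at 1.85 m from the left end) (the support reaction has zero arm there).
Beam weight: 28.5 × 9.8 = 279.3 N down at 1.88 m → arm 0.03 m, τ = 279.3 × 0.03 = 8.379 N·m clockwise.
Paint can: 8.05 × 9.8 = 78.89 N down at 0.805 m → arm 1.045 m, τ = 78.89 × 1.045 = 82.44 N·m counterclockwise.
Crate: 17.5 × 9.8 = 171.5 N down at 3.48 m → arm 1.63 m, τ = 171.5 × 1.63 = 279.5 N·m clockwise.
Net moment of existing loads = 205.4 N·m clockwise.
The bag of cement weighs 39.7 × 9.8 = 389.1 N and must supply an equal counterclockwise moment, so its lever arm about the fulcrum is 205.4 / 389.1 = 0.528 m.
That puts it at 1.85 − 0.528 = 1.32 m from the left end.

x ≈ 1.32 m from the left end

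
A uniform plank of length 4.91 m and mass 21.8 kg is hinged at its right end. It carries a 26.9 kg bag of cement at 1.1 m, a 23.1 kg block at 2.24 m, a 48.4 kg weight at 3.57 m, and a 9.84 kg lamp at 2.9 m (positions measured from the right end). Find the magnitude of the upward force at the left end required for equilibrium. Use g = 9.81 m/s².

Taking torques about the right end:
Beam weight: 21.8 × 9.81 = 213.9 N down at 2.455 m → arm 2.455 m, τ = 213.9 × 2.455 = 525.1 N·m counterclockwise.
Bag of cement: 26.9 × 9.81 = 263.9 N down at 1.1 m → arm 1.1 m, τ = 263.9 × 1.1 = 290.3 N·m counterclockwise.
Block: 23.1 × 9.81 = 226.6 N down at 2.24 m → arm 2.24 m, τ = 226.6 × 2.24 = 507.6 N·m counterclockwise.
Weight: 48.4 × 9.81 = 474.8 N down at 3.57 m → arm 3.57 m, τ = 474.8 × 3.57 = 1695 N·m counterclockwise.
Lamp: 9.84 × 9.81 = 96.53 N down at 2.9 m → arm 2.9 m, τ = 96.53 × 2.9 = 279.9 N·m counterclockwise.
Net moment of the loads = 3298 N·m counterclockwise.
The upward force F acts at the left end, arm 4.91 m, giving F × 4.91 clockwise.
Balancing moments: F × 4.91 = 3298, giving F = 3298 / 4.91 = 672 N.

F ≈ 672 N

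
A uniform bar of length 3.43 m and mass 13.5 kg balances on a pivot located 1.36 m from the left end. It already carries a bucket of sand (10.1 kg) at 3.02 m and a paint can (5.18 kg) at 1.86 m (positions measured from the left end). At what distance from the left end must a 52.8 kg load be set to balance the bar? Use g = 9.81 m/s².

Choose the pivot (at 1.36 m from the left end) as the axis so the support reaction has zero arm there.
Beam weight: 13.5 × 9.81 = 132.4 N down at 1.715 m → arm 0.355 m, τ = 132.4 × 0.355 = 47 N·m clockwise.
Bucket of sand: 10.1 × 9.81 = 99.08 N down at 3.02 m → arm 1.66 m, τ = 99.08 × 1.66 = 164.5 N·m clockwise.
Paint can: 5.18 × 9.81 = 50.82 N down at 1.86 m → arm 0.5 m, τ = 50.82 × 0.5 = 25.41 N·m clockwise.
Net moment of existing loads = 236.9 N·m clockwise.
The load weighs 52.8 × 9.81 = 518 N and must supply an equal counterclockwise moment, so its lever arm about the pivot is 236.9 / 518 = 0.457 m.
That puts it at 1.36 − 0.457 = 0.903 m from the left end.

x ≈ 0.903 m from the left end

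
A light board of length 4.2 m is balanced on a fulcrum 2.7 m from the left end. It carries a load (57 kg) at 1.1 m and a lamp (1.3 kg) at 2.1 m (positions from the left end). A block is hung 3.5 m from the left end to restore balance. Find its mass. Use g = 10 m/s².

m ≈ 115 kg

Taking torques about the fulcrum (at 2.7 m from the left end):
Load: 57 × 10 = 570 N down at 1.1 m → arm 1.6 m, τ = 570 × 1.6 = 912 N·m counterclockwise.
Lamp: 1.3 × 10 = 13 N down at 2.1 m → arm 0.6 m, τ = 13 × 0.6 = 7.8 N·m counterclockwise.
Net moment of known loads = 919.8 N·m counterclockwise.
An unknown mass m at 3.5 m has arm 0.8 m; its moment is m·g·0.8 clockwise.
For rotational equilibrium, m × 10 × 0.8 = 919.8, so m = 919.8 / (10 × 0.8) = 115 kg.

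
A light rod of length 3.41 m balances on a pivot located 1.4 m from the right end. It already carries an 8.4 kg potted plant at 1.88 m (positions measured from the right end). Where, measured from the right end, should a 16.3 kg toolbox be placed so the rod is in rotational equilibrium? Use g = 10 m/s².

Take moments about the pivot (at 1.4 m from the right end).
Potted plant: 8.4 × 10 = 84 N down at 1.88 m → arm 0.48 m, τ = 84 × 0.48 = 40.32 N·m counterclockwise.
Net moment of existing loads = 40.32 N·m counterclockwise.
The toolbox weighs 16.3 × 10 = 163 N and must supply an equal clockwise moment, so its lever arm about the pivot is 40.32 / 163 = 0.247 m.
That puts it at 1.4 − 0.247 = 1.15 m from the right end.

x ≈ 1.15 m from the right end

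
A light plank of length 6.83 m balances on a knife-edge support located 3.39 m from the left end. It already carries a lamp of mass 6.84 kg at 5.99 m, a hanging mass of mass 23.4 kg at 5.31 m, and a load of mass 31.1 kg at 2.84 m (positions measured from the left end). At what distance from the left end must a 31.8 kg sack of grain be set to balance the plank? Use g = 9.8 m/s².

Sum moments about the knife-edge support (at 3.39 m from the left end) (the support reaction has zero arm there).
Lamp: 6.84 × 9.8 = 67.03 N down at 5.99 m → arm 2.6 m, τ = 67.03 × 2.6 = 174.3 N·m clockwise.
Hanging mass: 23.4 × 9.8 = 229.3 N down at 5.31 m → arm 1.92 m, τ = 229.3 × 1.92 = 440.3 N·m clockwise.
Load: 31.1 × 9.8 = 304.8 N down at 2.84 m → arm 0.55 m, τ = 304.8 × 0.55 = 167.6 N·m counterclockwise.
Net moment of existing loads = 447 N·m clockwise.
The sack of grain weighs 31.8 × 9.8 = 311.6 N and must supply an equal counterclockwise moment, so its lever arm about the knife-edge support is 447 / 311.6 = 1.43 m.
That puts it at 3.39 − 1.43 = 1.96 m from the left end.

x ≈ 1.96 m from the left end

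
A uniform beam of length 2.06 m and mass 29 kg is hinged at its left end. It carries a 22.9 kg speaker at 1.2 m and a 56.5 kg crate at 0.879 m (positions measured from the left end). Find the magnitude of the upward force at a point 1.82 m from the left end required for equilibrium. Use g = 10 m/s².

F ≈ 588 N

Taking torques about the left end:
Beam weight: 29 × 10 = 290 N down at 1.03 m → arm 1.03 m, τ = 290 × 1.03 = 298.7 N·m clockwise.
Speaker: 22.9 × 10 = 229 N down at 1.2 m → arm 1.2 m, τ = 229 × 1.2 = 274.8 N·m clockwise.
Crate: 56.5 × 10 = 565 N down at 0.879 m → arm 0.879 m, τ = 565 × 0.879 = 496.6 N·m clockwise.
Net moment of the loads = 1070 N·m clockwise.
The upward force F acts at a point 1.82 m from the left end, arm 1.82 m, giving F × 1.82 counterclockwise.
Setting net torque to zero: F × 1.82 = 1070 → F = 1070 / 1.82 = 588 N.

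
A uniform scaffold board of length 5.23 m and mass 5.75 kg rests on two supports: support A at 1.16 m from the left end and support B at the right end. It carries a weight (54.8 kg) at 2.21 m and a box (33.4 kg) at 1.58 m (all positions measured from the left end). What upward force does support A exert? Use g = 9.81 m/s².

R_A ≈ 729 N

Sum moments about support B (its reaction then has zero moment arm).
Beam weight: 5.75 × 9.81 = 56.41 N down at 2.615 m → arm 2.615 m, τ = 56.41 × 2.615 = 147.5 N·m counterclockwise.
Weight: 54.8 × 9.81 = 537.6 N down at 2.21 m → arm 3.02 m, τ = 537.6 × 3.02 = 1624 N·m counterclockwise.
Box: 33.4 × 9.81 = 327.7 N down at 1.58 m → arm 3.65 m, τ = 327.7 × 3.65 = 1196 N·m counterclockwise.
Net load moment about support B = 2968 N·m counterclockwise.
Reaction R at support A is upward at 1.16 m, arm 4.07 m → moment R × 4.07 clockwise.
Setting net torque to zero: R × 4.07 = 2968 → R = 729 N.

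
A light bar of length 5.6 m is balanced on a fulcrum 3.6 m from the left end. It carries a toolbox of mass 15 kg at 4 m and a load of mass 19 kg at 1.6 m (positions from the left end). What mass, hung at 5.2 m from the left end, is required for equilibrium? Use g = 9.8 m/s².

Take moments about the fulcrum (at 3.6 m from the left end).
Toolbox: 15 × 9.8 = 147 N down at 4 m → arm 0.4 m, τ = 147 × 0.4 = 58.8 N·m clockwise.
Load: 19 × 9.8 = 186.2 N down at 1.6 m → arm 2 m, τ = 186.2 × 2 = 372.4 N·m counterclockwise.
Net moment of known loads = 313.6 N·m counterclockwise.
An unknown mass m at 5.2 m has arm 1.6 m; its moment is m·g·1.6 clockwise.
Balancing moments: m × 9.8 × 1.6 = 313.6, giving m = 313.6 / (9.8 × 1.6) = 20 kg.

m ≈ 20 kg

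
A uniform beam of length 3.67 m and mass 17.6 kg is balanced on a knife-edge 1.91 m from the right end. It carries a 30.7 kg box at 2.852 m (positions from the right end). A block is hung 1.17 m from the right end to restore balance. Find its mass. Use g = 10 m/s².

m ≈ 37.3 kg

Sum moments about the knife-edge (at 1.91 m from the right end) (the support reaction has zero arm there).
Beam weight: 17.6 × 10 = 176 N down at 1.835 m → arm 0.075 m, τ = 176 × 0.075 = 13.2 N·m clockwise.
Box: 30.7 × 10 = 307 N down at 2.852 m → arm 0.942 m, τ = 307 × 0.942 = 289.2 N·m counterclockwise.
Net moment of known loads = 276 N·m counterclockwise.
An unknown mass m at 1.17 m has arm 0.74 m; its moment is m·g·0.74 clockwise.
Setting net torque to zero: m × 10 × 0.74 = 276 → m = 276 / (10 × 0.74) = 37.3 kg.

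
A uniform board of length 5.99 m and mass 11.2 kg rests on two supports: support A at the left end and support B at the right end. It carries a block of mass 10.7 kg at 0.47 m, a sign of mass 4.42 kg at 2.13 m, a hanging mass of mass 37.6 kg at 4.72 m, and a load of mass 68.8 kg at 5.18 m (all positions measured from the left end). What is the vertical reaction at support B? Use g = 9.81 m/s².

Choose support A as the axis so its reaction then has zero moment arm.
Beam weight: 11.2 × 9.81 = 109.9 N down at 2.995 m → arm 2.995 m, τ = 109.9 × 2.995 = 329.2 N·m clockwise.
Block: 10.7 × 9.81 = 105 N down at 0.47 m → arm 0.47 m, τ = 105 × 0.47 = 49.35 N·m clockwise.
Sign: 4.42 × 9.81 = 43.36 N down at 2.13 m → arm 2.13 m, τ = 43.36 × 2.13 = 92.36 N·m clockwise.
Hanging mass: 37.6 × 9.81 = 368.9 N down at 4.72 m → arm 4.72 m, τ = 368.9 × 4.72 = 1741 N·m clockwise.
Load: 68.8 × 9.81 = 674.9 N down at 5.18 m → arm 5.18 m, τ = 674.9 × 5.18 = 3496 N·m clockwise.
Net load moment about support A = 5708 N·m clockwise.
Reaction R at support B is upward at 5.99 m, arm 5.99 m → moment R × 5.99 counterclockwise.
Balancing moments: R × 5.99 = 5708, giving R = 953 N.

R_B ≈ 953 N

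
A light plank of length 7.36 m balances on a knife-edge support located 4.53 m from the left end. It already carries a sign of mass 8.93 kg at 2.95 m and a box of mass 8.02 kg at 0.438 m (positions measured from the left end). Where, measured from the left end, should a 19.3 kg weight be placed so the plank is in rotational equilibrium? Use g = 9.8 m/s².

Choose the knife-edge support (at 4.53 m from the left end) as the axis so the support reaction has zero arm there.
Sign: 8.93 × 9.8 = 87.51 N down at 2.95 m → arm 1.58 m, τ = 87.51 × 1.58 = 138.3 N·m counterclockwise.
Box: 8.02 × 9.8 = 78.6 N down at 0.438 m → arm 4.092 m, τ = 78.6 × 4.092 = 321.6 N·m counterclockwise.
Net moment of existing loads = 459.9 N·m counterclockwise.
The weight weighs 19.3 × 9.8 = 189.1 N and must supply an equal clockwise moment, so its lever arm about the knife-edge support is 459.9 / 189.1 = 2.43 m.
That puts it at 4.53 + 2.43 = 6.96 m from the left end.

x ≈ 6.96 m from the left end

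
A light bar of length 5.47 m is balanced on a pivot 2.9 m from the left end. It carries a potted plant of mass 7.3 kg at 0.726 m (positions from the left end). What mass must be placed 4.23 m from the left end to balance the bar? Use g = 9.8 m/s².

Take moments about the pivot (at 2.9 m from the left end).
Potted plant: 7.3 × 9.8 = 71.54 N down at 0.726 m → arm 2.174 m, τ = 71.54 × 2.174 = 155.5 N·m counterclockwise.
Net moment of known loads = 155.5 N·m counterclockwise.
An unknown mass m at 4.23 m has arm 1.33 m; its moment is m·g·1.33 clockwise.
Balancing moments: m × 9.8 × 1.33 = 155.5, giving m = 155.5 / (9.8 × 1.33) = 11.9 kg.

m ≈ 11.9 kg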